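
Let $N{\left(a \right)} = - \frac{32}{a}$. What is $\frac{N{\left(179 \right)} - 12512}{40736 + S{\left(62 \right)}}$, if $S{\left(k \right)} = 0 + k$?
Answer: $- \frac{1119840}{3651421} \approx -0.30669$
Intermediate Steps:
$S{\left(k \right)} = k$
$\frac{N{\left(179 \right)} - 12512}{40736 + S{\left(62 \right)}} = \frac{- \frac{32}{179} - 12512}{40736 + 62} = \frac{\left(-32\right) \frac{1}{179} - 12512}{40798} = \left(- \frac{32}{179} - 12512\right) \frac{1}{40798} = \left(- \frac{2239680}{179}\right) \frac{1}{40798} = - \frac{1119840}{3651421}$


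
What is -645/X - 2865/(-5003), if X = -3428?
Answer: 13048155/17150284 ≈ 0.76081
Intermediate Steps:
-645/X - 2865/(-5003) = -645/(-3428) - 2865/(-5003) = -645*(-1/3428) - 2865*(-1/5003) = 645/3428 + 2865/5003 = 13048155/17150284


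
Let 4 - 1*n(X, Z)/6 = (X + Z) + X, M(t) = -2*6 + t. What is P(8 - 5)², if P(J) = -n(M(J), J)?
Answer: 12996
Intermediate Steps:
M(t) = -12 + t
n(X, Z) = 24 - 12*X - 6*Z (n(X, Z) = 24 - 6*((X + Z) + X) = 24 - 6*(Z + 2*X) = 24 + (-12*X - 6*Z) = 24 - 12*X - 6*Z)
P(J) = -168 + 18*J (P(J) = -(24 - 12*(-12 + J) - 6*J) = -(24 + (144 - 12*J) - 6*J) = -(168 - 18*J) = -168 + 18*J)
P(8 - 5)² = (-168 + 18*(8 - 5))² = (-168 + 18*3)² = (-168 + 54)² = (-114)² = 12996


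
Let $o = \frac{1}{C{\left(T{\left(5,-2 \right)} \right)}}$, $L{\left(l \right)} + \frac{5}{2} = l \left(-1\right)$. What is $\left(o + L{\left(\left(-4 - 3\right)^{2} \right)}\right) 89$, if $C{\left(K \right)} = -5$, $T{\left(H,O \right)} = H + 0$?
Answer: $- \frac{46013}{10} \approx -4601.3$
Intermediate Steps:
$T{\left(H,O \right)} = H$
$L{\left(l \right)} = - \frac{5}{2} - l$ ($L{\left(l \right)} = - \frac{5}{2} + l \left(-1\right) = - \frac{5}{2} - l$)
$o = - \frac{1}{5}$ ($o = \frac{1}{-5} = - \frac{1}{5} \approx -0.2$)
$\left(o + L{\left(\left(-4 - 3\right)^{2} \right)}\right) 89 = \left(- \frac{1}{5} - \left(\frac{5}{2} + \left(-4 - 3\right)^{2}\right)\right) 89 = \left(- \frac{1}{5} - \frac{103}{2}\right) 89 = \left(- \frac{517}{10}\right) 89 = - \frac{46013}{10}$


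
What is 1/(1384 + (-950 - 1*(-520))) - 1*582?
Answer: -555227/954 ≈ -582.00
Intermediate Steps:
1/(1384 + (-950 - 1*(-520))) - 1*582 = 1/(1384 + (-950 + 520)) - 582 = 1/(1384 - 430) - 582 = 1/954 - 582 = -555227/954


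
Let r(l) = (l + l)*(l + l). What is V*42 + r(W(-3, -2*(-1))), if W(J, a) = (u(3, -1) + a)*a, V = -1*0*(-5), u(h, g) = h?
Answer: 400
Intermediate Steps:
V = 0 (V = 0*(-5) = 0)
W(J, a) = a*(3 + a) (W(J, a) = (3 + a)*a = a*(3 + a))
r(l) = 4*l² (r(l) = (2*l)*(2*l) = 4*l²)
V*42 + r(W(-3, -2*(-1))) = 0*42 + 4*((-2*(-1))*(3 - 2*(-1)))² = 0 + 4*(2*(3 + 2))² = 0 + 4*(2*5)² = 0 + 4*10² = 0 + 4*100 = 0 + 400 = 400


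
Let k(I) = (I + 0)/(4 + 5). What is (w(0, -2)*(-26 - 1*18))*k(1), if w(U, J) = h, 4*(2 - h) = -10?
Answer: -22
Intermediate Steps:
h = 9/2 (h = 2 - ¼*(-10) = 2 + 5/2 = 9/2 ≈ 4.5000)
w(U, J) = 9/2
k(I) = I/9
(w(0, -2)*(-26 - 1*18))*k(1) = (9*(-26 - 1*18)/2)*((⅑)*1) = (9*(-26 - 18)/2)*(⅑) = ((9/2)*(-44))*(⅑) = -198*⅑ = -22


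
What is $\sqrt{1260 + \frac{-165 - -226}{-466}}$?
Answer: $\frac{\sqrt{273588134}}{466} \approx 35.495$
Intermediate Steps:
$\sqrt{1260 + \frac{-165 - -226}{-466}} = \sqrt{1260 + \left(-165 + 226\right) \left(- \frac{1}{466}\right)} = \sqrt{1260 + 61 \left(- \frac{1}{466}\right)} = \sqrt{1260 - \frac{61}{466}} = \sqrt{\frac{587099}{466}} = \frac{\sqrt{273588134}}{466}$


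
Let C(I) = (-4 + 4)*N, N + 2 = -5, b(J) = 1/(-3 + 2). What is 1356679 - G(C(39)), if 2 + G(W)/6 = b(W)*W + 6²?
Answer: 1356475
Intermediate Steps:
b(J) = -1 (b(J) = 1/(-1) = -1)
N = -7 (N = -2 - 5 = -7)
C(I) = 0 (C(I) = (-4 + 4)*(-7) = 0*(-7) = 0)
G(W) = 204 - 6*W (G(W) = -12 + 6*(-W + 6²) = -12 + 6*(-W + 36) = -12 + 6*(36 - W) = -12 + (216 - 6*W) = 204 - 6*W)
1356679 - G(C(39)) = 1356679 - (204 - 6*0) = 1356679 - (204 + 0) = 1356679 - 1*204 = 1356679 - 204 = 1356475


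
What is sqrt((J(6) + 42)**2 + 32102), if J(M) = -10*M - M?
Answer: sqrt(32678) ≈ 180.77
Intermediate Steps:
J(M) = -11*M
sqrt((J(6) + 42)**2 + 32102) = sqrt((-11*6 + 42)**2 + 32102) = sqrt((-66 + 42)**2 + 32102) = sqrt((-24)**2 + 32102) = sqrt(576 + 32102) = sqrt(32678)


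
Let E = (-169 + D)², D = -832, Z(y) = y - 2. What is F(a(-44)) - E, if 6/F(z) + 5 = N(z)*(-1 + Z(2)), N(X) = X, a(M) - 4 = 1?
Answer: -5010008/5 ≈ -1.0020e+6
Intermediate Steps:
Z(y) = -2 + y
a(M) = 5 (a(M) = 4 + 1 = 5)
F(z) = 6/(-5 - z) (F(z) = 6/(-5 + z*(-1 + (-2 + 2))) = 6/(-5 + z*(-1 + 0)) = 6/(-5 + z*(-1)) = 6/(-5 - z))
E = 1002001 (E = (-169 - 832)² = (-1001)² = 1002001)
F(a(-44)) - E = -6/(5 + 5) - 1*1002001 = -6/10 - 1002001 = -6*⅒ - 1002001 = -⅗ - 1002001 = -5010008/5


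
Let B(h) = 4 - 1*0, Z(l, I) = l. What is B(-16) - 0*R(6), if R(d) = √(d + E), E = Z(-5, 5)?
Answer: 4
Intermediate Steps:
B(h) = 4 (B(h) = 4 + 0 = 4)
E = -5
R(d) = √(-5 + d) (R(d) = √(d - 5) = √(-5 + d))
B(-16) - 0*R(6) = 4 - 0*√(-5 + 6) = 4 - 0*√1 = 4 - 0 = 4 - 1*0 = 4 + 0 = 4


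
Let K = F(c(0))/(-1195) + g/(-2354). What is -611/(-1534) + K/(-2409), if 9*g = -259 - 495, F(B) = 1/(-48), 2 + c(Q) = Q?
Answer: 11465563550351/28786951218960 ≈ 0.39829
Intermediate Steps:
c(Q) = -2 + Q
F(B) = -1/48
g = -754/9 (g = (-259 - 495)/9 = (⅑)*(-754) = -754/9 ≈ -83.778)
K = 7211771/202538160 (K = -1/48/(-1195) - 754/9/(-2354) = -1/48*(-1/1195) - 754/9*(-1/2354) = 1/57360 + 377/10593 = 7211771/202538160 ≈ 0.035607)
-611/(-1534) + K/(-2409) = -611/(-1534) + (7211771/202538160)/(-2409) = -611*(-1/1534) + (7211771/202538160)*(-1/2409) = 47/118 - 7211771/487914427440 = 11465563550351/28786951218960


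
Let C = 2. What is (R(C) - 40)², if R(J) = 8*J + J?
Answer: 484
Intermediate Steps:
R(J) = 9*J
(R(C) - 40)² = (9*2 - 40)² = (18 - 40)² = (-22)² = 484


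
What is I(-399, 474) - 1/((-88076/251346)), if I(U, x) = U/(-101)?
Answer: 30264135/4447838 ≈ 6.8042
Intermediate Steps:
I(U, x) = -U/101 (I(U, x) = U*(-1/101) = -U/101)
I(-399, 474) - 1/((-88076/251346)) = -1/101*(-399) - 1/((-88076/251346)) = 399/101 - 1/((-88076*1/251346)) = 399/101 - 1/(-44038/125673) = 399/101 - 1*(-125673/44038) = 399/101 + 125673/44038 = 30264135/4447838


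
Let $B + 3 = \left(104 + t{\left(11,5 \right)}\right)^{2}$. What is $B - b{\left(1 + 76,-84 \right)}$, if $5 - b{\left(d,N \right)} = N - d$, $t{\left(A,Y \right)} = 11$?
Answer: $13056$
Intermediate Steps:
$b{\left(d,N \right)} = 5 + d - N$ ($b{\left(d,N \right)} = 5 - \left(N - d\right) = 5 + d - N$)
$B = 13222$ ($B = -3 + \left(104 + 11\right)^{2} = -3 + 115^{2} = -3 + 13225 = 13222$)
$B - b{\left(1 + 76,-84 \right)} = 13222 - \left(5 + \left(1 + 76\right) - -84\right) = 13222 - \left(5 + 77 + 84\right) = 13222 - 166 = 13056$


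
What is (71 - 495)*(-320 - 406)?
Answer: 307824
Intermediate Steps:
(71 - 495)*(-320 - 406) = -424*(-726) = 307824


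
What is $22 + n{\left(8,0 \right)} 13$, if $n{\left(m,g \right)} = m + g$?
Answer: $126$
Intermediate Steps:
$n{\left(m,g \right)} = g + m$
$22 + n{\left(8,0 \right)} 13 = 22 + \left(0 + 8\right) 13 = 22 + 8 \cdot 13 = 22 + 104 = 126$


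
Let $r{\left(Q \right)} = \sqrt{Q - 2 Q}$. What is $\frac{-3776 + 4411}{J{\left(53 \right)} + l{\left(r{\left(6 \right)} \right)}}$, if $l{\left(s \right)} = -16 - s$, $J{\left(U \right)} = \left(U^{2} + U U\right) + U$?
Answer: $\frac{1196975}{10659677} + \frac{635 i \sqrt{6}}{31979031} \approx 0.11229 + 4.8639 \cdot 10^{-5} i$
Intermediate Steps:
$J{\left(U \right)} = U + 2 U^{2}$ ($J{\left(U \right)} = \left(U^{2} + U^{2}\right) + U = 2 U^{2} + U = U + 2 U^{2}$)
$r{\left(Q \right)} = \sqrt{- Q}$
$\frac{-3776 + 4411}{J{\left(53 \right)} + l{\left(r{\left(6 \right)} \right)}} = \frac{-3776 + 4411}{53 \left(1 + 2 \cdot 53\right) - \left(16 + \sqrt{\left(-1\right) 6}\right)} = \frac{635}{53 \left(1 + 106\right) - \left(16 + \sqrt{-6}\right)} = \frac{635}{53 \cdot 107 - \left(16 + i \sqrt{6}\right)} = \frac{635}{5671 - \left(16 + i \sqrt{6}\right)} = \frac{635}{5655 - i \sqrt{6}}$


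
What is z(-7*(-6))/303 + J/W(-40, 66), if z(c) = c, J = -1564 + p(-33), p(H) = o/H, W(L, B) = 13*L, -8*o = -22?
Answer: 1983029/630240 ≈ 3.1465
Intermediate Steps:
o = 11/4 (o = -⅛*(-22) = 11/4 ≈ 2.7500)
p(H) = 11/(4*H)
J = -18769/12 (J = -1564 + (11/4)/(-33) = -1564 + (11/4)*(-1/33) = -1564 - 1/12 = -18769/12 ≈ -1564.1)
z(-7*(-6))/303 + J/W(-40, 66) = -7*(-6)/303 - 18769/(12*(13*(-40))) = 42*(1/303) - 18769/12/(-520) = 14/101 - 18769/12*(-1/520) = 14/101 + 18769/6240 = 1983029/630240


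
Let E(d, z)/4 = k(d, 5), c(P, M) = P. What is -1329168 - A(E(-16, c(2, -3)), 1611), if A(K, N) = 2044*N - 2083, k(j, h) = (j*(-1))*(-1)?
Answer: -4619969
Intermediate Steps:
k(j, h) = j (k(j, h) = -j*(-1) = j)
E(d, z) = 4*d
A(K, N) = -2083 + 2044*N
-1329168 - A(E(-16, c(2, -3)), 1611) = -1329168 - (-2083 + 2044*1611) = -1329168 - (-2083 + 3292884) = -1329168 - 1*3290801 = -1329168 - 3290801 = -4619969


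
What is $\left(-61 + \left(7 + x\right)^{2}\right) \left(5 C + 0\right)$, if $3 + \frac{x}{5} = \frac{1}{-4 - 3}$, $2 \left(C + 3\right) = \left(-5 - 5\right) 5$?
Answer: $- \frac{14640}{7} \approx -2091.4$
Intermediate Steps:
$C = -28$ ($C = -3 + \frac{\left(-5 - 5\right) 5}{2} = -3 + \frac{\left(-10\right) 5}{2} = -3 + \frac{1}{2} \left(-50\right) = -3 - 25 = -28$)
$x = - \frac{110}{7}$ ($x = -15 + \frac{5}{-4 - 3} = -15 + \frac{5}{-7} = -15 + 5 \left(- \frac{1}{7}\right) = -15 - \frac{5}{7} = - \frac{110}{7} \approx -15.714$)
$\left(-61 + \left(7 + x\right)^{2}\right) \left(5 C + 0\right) = \left(-61 + \left(7 - \frac{110}{7}\right)^{2}\right) \left(5 \left(-28\right) + 0\right) = \left(-61 + \left(- \frac{61}{7}\right)^{2}\right) \left(-140 + 0\right) = \left(-61 + \frac{3721}{49}\right) \left(-140\right) = \frac{732}{49} \left(-140\right) = - \frac{14640}{7}$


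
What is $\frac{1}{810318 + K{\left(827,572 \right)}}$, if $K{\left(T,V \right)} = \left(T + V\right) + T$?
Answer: $\frac{1}{812544} \approx 1.2307 \cdot 10^{-6}$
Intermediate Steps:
$K{\left(T,V \right)} = V + 2 T$
$\frac{1}{810318 + K{\left(827,572 \right)}} = \frac{1}{810318 + \left(572 + 2 \cdot 827\right)} = \frac{1}{810318 + \left(572 + 1654\right)} = \frac{1}{810318 + 2226} = \frac{1}{812544}$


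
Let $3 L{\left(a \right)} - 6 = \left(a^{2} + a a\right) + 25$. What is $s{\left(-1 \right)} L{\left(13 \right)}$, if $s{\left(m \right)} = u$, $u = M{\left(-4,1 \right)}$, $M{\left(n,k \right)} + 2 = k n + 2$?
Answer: $-492$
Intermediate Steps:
$M{\left(n,k \right)} = k n$ ($M{\left(n,k \right)} = -2 + \left(k n + 2\right) = -2 + \left(2 + k n\right) = k n$)
$u = -4$ ($u = 1 \left(-4\right) = -4$)
$s{\left(m \right)} = -4$
$L{\left(a \right)} = \frac{31}{3} + \frac{2 a^{2}}{3}$ ($L{\left(a \right)} = 2 + \frac{\left(a^{2} + a a\right) + 25}{3} = 2 + \frac{\left(a^{2} + a^{2}\right) + 25}{3} = 2 + \frac{2 a^{2} + 25}{3} = 2 + \frac{25 + 2 a^{2}}{3} = 2 + \left(\frac{25}{3} + \frac{2 a^{2}}{3}\right) = \frac{31}{3} + \frac{2 a^{2}}{3}$)
$s{\left(-1 \right)} L{\left(13 \right)} = - 4 \left(\frac{31}{3} + \frac{2 \cdot 13^{2}}{3}\right) = - 4 \left(\frac{31}{3} + \frac{2}{3} \cdot 169\right) = - 4 \left(\frac{31}{3} + \frac{338}{3}\right) = \left(-4\right) 123 = -492$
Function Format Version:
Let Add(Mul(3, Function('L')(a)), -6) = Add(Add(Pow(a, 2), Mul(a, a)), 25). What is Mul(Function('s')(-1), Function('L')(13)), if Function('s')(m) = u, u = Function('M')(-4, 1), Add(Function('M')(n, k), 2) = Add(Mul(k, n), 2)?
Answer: -492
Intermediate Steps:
Function('M')(n, k) = Mul(k, n) (Function('M')(n, k) = Add(-2, Add(Mul(k, n), 2)) = Add(-2, Add(2, Mul(k, n))) = Mul(k, n))
u = -4 (u = Mul(1, -4) = -4)
Function('s')(m) = -4
Function('L')(a) = Add(Rational(31, 3), Mul(Rational(2, 3), Pow(a, 2))) (Function('L')(a) = Add(2, Mul(Rational(1, 3), Add(Add(Pow(a, 2), Mul(a, a)), 25))) = Add(2, Mul(Rational(1, 3), Add(Add(Pow(a, 2), Pow(a, 2)), 25))) = Add(2, Mul(Rational(1, 3), Add(Mul(2, Pow(a, 2)), 25))) = Add(2, Mul(Rational(1, 3), Add(25, Mul(2, Pow(a, 2))))) = Add(2, Add(Rational(25, 3), Mul(Rational(2, 3), Pow(a, 2)))) = Add(Rational(31, 3), Mul(Rational(2, 3), Pow(a, 2))))
Mul(Function('s')(-1), Function('L')(13)) = Mul(-4, Add(Rational(31, 3), Mul(Rational(2, 3), Pow(13, 2)))) = Mul(-4, Add(Rational(31, 3), Mul(Rational(2, 3), 169))) = Mul(-4, Add(Rational(31, 3), Rational(338, 3))) = Mul(-4, 123) = -492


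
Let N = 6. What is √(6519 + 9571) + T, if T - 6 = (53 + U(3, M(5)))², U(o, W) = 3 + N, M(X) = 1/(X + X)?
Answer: 3850 + √16090 ≈ 3976.8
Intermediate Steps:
M(X) = 1/(2*X)
U(o, W) = 9 (U(o, W) = 3 + 6 = 9)
T = 3850 (T = 6 + (53 + 9)² = 6 + 62² = 6 + 3844 = 3850)
√(6519 + 9571) + T = √(6519 + 9571) + 3850 = √16090 + 3850 = 3850 + √16090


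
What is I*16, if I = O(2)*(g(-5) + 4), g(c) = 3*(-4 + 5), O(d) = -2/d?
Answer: -112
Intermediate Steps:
g(c) = 3 (g(c) = 3*1 = 3)
I = -7 (I = (-2/2)*(3 + 4) = -2*½*7 = -1*7 = -7)
I*16 = -7*16 = -112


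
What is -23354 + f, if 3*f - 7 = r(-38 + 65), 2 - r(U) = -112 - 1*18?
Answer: -69923/3 ≈ -23308.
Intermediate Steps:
r(U) = 132 (r(U) = 2 - (-112 - 1*18) = 2 - (-112 - 18) = 2 - 1*(-130) = 2 + 130 = 132)
f = 139/3 (f = 7/3 + (1/3)*132 = 7/3 + 44 = 139/3 ≈ 46.333)
-23354 + f = -23354 + 139/3 = -69923/3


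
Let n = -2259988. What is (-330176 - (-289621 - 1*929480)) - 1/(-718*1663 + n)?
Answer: 3070366506351/3454022 ≈ 8.8893e+5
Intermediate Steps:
(-330176 - (-289621 - 1*929480)) - 1/(-718*1663 + n) = (-330176 - (-289621 - 1*929480)) - 1/(-718*1663 - 2259988) = (-330176 - (-289621 - 929480)) - 1/(-1194034 - 2259988) = (-330176 - 1*(-1219101)) - 1/(-3454022) = (-330176 + 1219101) - 1*(-1/3454022) = 888925 + 1/3454022 = 3070366506351/3454022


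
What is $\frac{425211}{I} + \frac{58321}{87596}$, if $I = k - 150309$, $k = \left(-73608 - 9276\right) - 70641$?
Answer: $- \frac{3254480007}{4435773844} \approx -0.73369$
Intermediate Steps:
$k = -153525$ ($k = -82884 - 70641 = -153525$)
$I = -303834$ ($I = -153525 - 150309 = -303834$)
$\frac{425211}{I} + \frac{58321}{87596} = \frac{425211}{-303834} + \frac{58321}{87596} = 425211 \left(- \frac{1}{303834}\right) + 58321 \cdot \frac{1}{87596} = - \frac{141737}{101278} + \frac{58321}{87596} = - \frac{3254480007}{4435773844}$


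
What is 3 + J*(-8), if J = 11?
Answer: -85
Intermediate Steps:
3 + J*(-8) = 3 + 11*(-8) = 3 - 88 = -85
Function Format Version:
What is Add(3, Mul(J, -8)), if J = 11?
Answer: -85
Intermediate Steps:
Add(3, Mul(J, -8)) = Add(3, Mul(11, -8)) = Add(3, -88) = -85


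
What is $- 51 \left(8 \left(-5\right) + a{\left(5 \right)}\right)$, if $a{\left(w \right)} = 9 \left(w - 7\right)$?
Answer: $2958$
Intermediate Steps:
$a{\left(w \right)} = -63 + 9 w$ ($a{\left(w \right)} = 9 \left(-7 + w\right) = -63 + 9 w$)
$- 51 \left(8 \left(-5\right) + a{\left(5 \right)}\right) = - 51 \left(8 \left(-5\right) + \left(-63 + 9 \cdot 5\right)\right) = - 51 \left(-40 + \left(-63 + 45\right)\right) = - 51 \left(-40 - 18\right) = \left(-51\right) \left(-58\right) = 2958$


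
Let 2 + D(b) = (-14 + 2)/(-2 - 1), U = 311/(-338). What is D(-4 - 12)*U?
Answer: -311/169 ≈ -1.8402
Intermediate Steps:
U = -311/338 (U = 311*(-1/338) = -311/338 ≈ -0.92012)
D(b) = 2 (D(b) = -2 + (-14 + 2)/(-2 - 1) = -2 - 12/(-3) = -2 - 12*(-⅓) = -2 + 4 = 2)
D(-4 - 12)*U = 2*(-311/338) = -311/169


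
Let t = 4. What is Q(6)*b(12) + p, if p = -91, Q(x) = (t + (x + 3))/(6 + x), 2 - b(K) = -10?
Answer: -78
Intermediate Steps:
b(K) = 12 (b(K) = 2 - 1*(-10) = 2 + 10 = 12)
Q(x) = (7 + x)/(6 + x) (Q(x) = (4 + (x + 3))/(6 + x) = (4 + (3 + x))/(6 + x) = (7 + x)/(6 + x))
Q(6)*b(12) + p = ((7 + 6)/(6 + 6))*12 - 91 = (13/12)*12 - 91 = 13 - 91 = -78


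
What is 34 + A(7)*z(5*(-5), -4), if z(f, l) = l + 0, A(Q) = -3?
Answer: 46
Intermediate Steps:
z(f, l) = l
34 + A(7)*z(5*(-5), -4) = 34 - 3*(-4) = 34 + 12 = 46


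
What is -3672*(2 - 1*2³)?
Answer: 22032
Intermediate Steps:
-3672*(2 - 1*2³) = -3672*(2 - 1*8) = -3672*(2 - 8) = -3672*(-6) = 22032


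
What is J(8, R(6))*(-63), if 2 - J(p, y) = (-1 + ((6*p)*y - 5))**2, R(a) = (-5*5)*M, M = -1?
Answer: 89814942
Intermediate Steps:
R(a) = 25 (R(a) = -5*5*(-1) = -25*(-1) = 25)
J(p, y) = 2 - (-6 + 6*p*y)**2 (J(p, y) = 2 - (-1 + ((6*p)*y - 5))**2 = 2 - (-1 + (6*p*y - 5))**2 = 2 - (-1 + (-5 + 6*p*y))**2 = 2 - (-6 + 6*p*y)**2)
J(8, R(6))*(-63) = (2 - 36*(-1 + 8*25)**2)*(-63) = (2 - 36*(-1 + 200)**2)*(-63) = (2 - 36*199**2)*(-63) = (2 - 36*39601)*(-63) = (2 - 1425636)*(-63) = -1425634*(-63) = 89814942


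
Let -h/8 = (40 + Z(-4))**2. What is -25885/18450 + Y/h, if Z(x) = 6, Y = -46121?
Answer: 41275117/31232160 ≈ 1.3216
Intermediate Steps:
h = -16928 (h = -8*(40 + 6)**2 = -8*46**2 = -8*2116 = -16928)
-25885/18450 + Y/h = -25885/18450 - 46121/(-16928) = -25885*1/18450 - 46121*(-1/16928) = -5177/3690 + 46121/16928 = 41275117/31232160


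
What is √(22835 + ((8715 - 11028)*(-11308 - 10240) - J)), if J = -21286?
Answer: √49884645 ≈ 7062.9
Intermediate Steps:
√(22835 + ((8715 - 11028)*(-11308 - 10240) - J)) = √(22835 + ((8715 - 11028)*(-11308 - 10240) - 1*(-21286))) = √(22835 + (-2313*(-21548) + 21286)) = √(22835 + (49840524 + 21286)) = √(22835 + 49861810) = √49884645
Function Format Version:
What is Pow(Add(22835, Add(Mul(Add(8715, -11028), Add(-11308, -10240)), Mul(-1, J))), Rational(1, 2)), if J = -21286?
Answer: Pow(49884645, Rational(1, 2)) ≈ 7062.9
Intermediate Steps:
Pow(Add(22835, Add(Mul(Add(8715, -11028), Add(-11308, -10240)), Mul(-1, J))), Rational(1, 2)) = Pow(Add(22835, Add(Mul(Add(8715, -11028), Add(-11308, -10240)), Mul(-1, -21286))), Rational(1, 2)) = Pow(Add(22835, Add(Mul(-2313, -21548), 21286)), Rational(1, 2)) = Pow(Add(22835, Add(49840524, 21286)), Rational(1, 2)) = Pow(Add(22835, 49861810), Rational(1, 2)) = Pow(49884645, Rational(1, 2))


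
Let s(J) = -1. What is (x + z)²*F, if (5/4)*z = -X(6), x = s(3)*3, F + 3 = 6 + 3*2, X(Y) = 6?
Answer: 13689/25 ≈ 547.56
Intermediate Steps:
F = 9 (F = -3 + (6 + 3*2) = -3 + (6 + 6) = -3 + 12 = 9)
x = -3 (x = -1*3 = -3)
z = -24/5 (z = 4*(-1*6)/5 = (⅘)*(-6) = -24/5 ≈ -4.8000)
(x + z)²*F = (-3 - 24/5)²*9 = (-39/5)²*9 = (1521/25)*9 = 13689/25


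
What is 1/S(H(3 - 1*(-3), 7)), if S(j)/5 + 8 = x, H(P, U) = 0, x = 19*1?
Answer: 1/55 ≈ 0.018182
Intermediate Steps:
x = 19
S(j) = 55 (S(j) = -40 + 5*19 = -40 + 95 = 55)
1/S(H(3 - 1*(-3), 7)) = 1/55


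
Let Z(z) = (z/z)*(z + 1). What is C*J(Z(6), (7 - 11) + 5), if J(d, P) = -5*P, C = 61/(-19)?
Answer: 305/19 ≈ 16.053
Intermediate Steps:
C = -61/19 (C = 61*(-1/19) = -61/19 ≈ -3.2105)
Z(z) = 1 + z (Z(z) = 1*(1 + z) = 1 + z)
C*J(Z(6), (7 - 11) + 5) = -(-305)*((7 - 11) + 5)/19 = -(-305)*(-4 + 5)/19 = -(-305)/19 = -61/19*(-5) = 305/19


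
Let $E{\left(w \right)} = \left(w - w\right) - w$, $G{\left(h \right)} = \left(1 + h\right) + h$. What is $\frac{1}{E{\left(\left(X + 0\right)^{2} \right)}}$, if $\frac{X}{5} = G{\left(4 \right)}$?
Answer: $- \frac{1}{2025} \approx -0.00049383$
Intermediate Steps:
$G{\left(h \right)} = 1 + 2 h$
$X = 45$ ($X = 5 \left(1 + 2 \cdot 4\right) = 5 \left(1 + 8\right) = 5 \cdot 9 = 45$)
$E{\left(w \right)} = - w$ ($E{\left(w \right)} = 0 - w = - w$)
$\frac{1}{E{\left(\left(X + 0\right)^{2} \right)}} = \frac{1}{\left(-1\right) \left(45 + 0\right)^{2}} = \frac{1}{\left(-1\right) 45^{2}} = \frac{1}{\left(-1\right) 2025} = \frac{1}{-2025} = - \frac{1}{2025}$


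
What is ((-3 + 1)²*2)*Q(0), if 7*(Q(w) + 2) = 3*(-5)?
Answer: -232/7 ≈ -33.143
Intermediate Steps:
Q(w) = -29/7 (Q(w) = -2 + (3*(-5))/7 = -2 + (⅐)*(-15) = -2 - 15/7 = -29/7)
((-3 + 1)²*2)*Q(0) = ((-3 + 1)²*2)*(-29/7) = ((-2)²*2)*(-29/7) = (4*2)*(-29/7) = 8*(-29/7) = -232/7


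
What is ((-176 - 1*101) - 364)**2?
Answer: 410881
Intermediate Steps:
((-176 - 1*101) - 364)**2 = ((-176 - 101) - 364)**2 = (-277 - 364)**2 = (-641)**2 = 410881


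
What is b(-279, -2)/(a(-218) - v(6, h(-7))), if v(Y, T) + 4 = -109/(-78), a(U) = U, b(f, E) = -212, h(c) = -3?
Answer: 312/317 ≈ 0.98423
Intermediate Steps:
v(Y, T) = -203/78 (v(Y, T) = -4 - 109/(-78) = -4 - 109*(-1/78) = -4 + 109/78 = -203/78)
b(-279, -2)/(a(-218) - v(6, h(-7))) = -212/(-218 - 1*(-203/78)) = -212/(-218 + 203/78) = -212/(-16801/78) = -212*(-78/16801) = 312/317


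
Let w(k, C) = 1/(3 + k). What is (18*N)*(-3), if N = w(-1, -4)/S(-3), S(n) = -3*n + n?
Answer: -9/2 ≈ -4.5000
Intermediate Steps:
S(n) = -2*n
N = 1/12 (N = 1/((3 - 1)*((-2*(-3)))) = 1/(2*6) = (½)*(⅙) = 1/12 ≈ 0.083333)
(18*N)*(-3) = (18*(1/12))*(-3) = (3/2)*(-3) = -9/2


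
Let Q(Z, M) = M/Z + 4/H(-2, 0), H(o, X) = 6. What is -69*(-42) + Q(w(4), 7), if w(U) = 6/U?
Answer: 8710/3 ≈ 2903.3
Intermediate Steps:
Q(Z, M) = ⅔ + M/Z (Q(Z, M) = M/Z + 4/6 = M/Z + 4*(⅙) = M/Z + ⅔ = ⅔ + M/Z)
-69*(-42) + Q(w(4), 7) = -69*(-42) + (⅔ + 7/((6/4))) = 2898 + (⅔ + 7/((6*(¼)))) = 2898 + (⅔ + 7/(3/2)) = 2898 + (⅔ + 7*(⅔)) = 2898 + (⅔ + 14/3) = 2898 + 16/3 = 8710/3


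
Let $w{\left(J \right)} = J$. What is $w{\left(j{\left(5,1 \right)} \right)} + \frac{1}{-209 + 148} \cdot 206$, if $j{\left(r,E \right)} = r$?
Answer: $\frac{99}{61} \approx 1.623$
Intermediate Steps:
$w{\left(j{\left(5,1 \right)} \right)} + \frac{1}{-209 + 148} \cdot 206 = 5 + \frac{1}{-209 + 148} \cdot 206 = 5 + \frac{1}{-61} \cdot 206 = 5 - \frac{206}{61} = \frac{99}{61}$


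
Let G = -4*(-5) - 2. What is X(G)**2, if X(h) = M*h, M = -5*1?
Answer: 8100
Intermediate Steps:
M = -5
G = 18 (G = 20 - 2 = 18)
X(h) = -5*h
X(G)**2 = (-5*18)**2 = (-90)**2 = 8100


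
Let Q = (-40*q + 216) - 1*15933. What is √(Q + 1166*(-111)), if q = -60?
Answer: I*√142743 ≈ 377.81*I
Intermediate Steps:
Q = -13317 (Q = (-40*(-60) + 216) - 1*15933 = (2400 + 216) - 15933 = 2616 - 15933 = -13317)
√(Q + 1166*(-111)) = √(-13317 + 1166*(-111)) = √(-13317 - 129426) = √(-142743) = I*√142743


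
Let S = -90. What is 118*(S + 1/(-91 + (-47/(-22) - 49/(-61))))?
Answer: -21274544/2003 ≈ -10621.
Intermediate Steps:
118*(S + 1/(-91 + (-47/(-22) - 49/(-61)))) = 118*(-90 + 1/(-91 + (-47/(-22) - 49/(-61)))) = 118*(-90 + 1/(-91 + (-47*(-1/22) - 49*(-1/61)))) = 118*(-90 + 1/(-91 + (47/22 + 49/61))) = 118*(-90 + 1/(-91 + 3945/1342)) = 118*(-90 + 1/(-118177/1342)) = 118*(-90 - 1342/118177) = 118*(-10637272/118177) = -21274544/2003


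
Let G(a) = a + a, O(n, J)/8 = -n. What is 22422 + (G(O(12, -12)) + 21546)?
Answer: 43776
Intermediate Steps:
O(n, J) = -8*n (O(n, J) = 8*(-n) = -8*n)
G(a) = 2*a
22422 + (G(O(12, -12)) + 21546) = 22422 + (2*(-8*12) + 21546) = 22422 + (2*(-96) + 21546) = 22422 + (-192 + 21546) = 22422 + 21354 = 43776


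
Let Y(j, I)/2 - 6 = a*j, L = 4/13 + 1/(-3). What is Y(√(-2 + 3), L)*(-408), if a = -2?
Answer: -3264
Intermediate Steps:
L = -1/39 (L = 4*(1/13) + 1*(-⅓) = 4/13 - ⅓ = -1/39 ≈ -0.025641)
Y(j, I) = 12 - 4*j (Y(j, I) = 12 + 2*(-2*j) = 12 - 4*j)
Y(√(-2 + 3), L)*(-408) = (12 - 4*√(-2 + 3))*(-408) = (12 - 4*√1)*(-408) = (12 - 4*1)*(-408) = (12 - 4)*(-408) = 8*(-408) = -3264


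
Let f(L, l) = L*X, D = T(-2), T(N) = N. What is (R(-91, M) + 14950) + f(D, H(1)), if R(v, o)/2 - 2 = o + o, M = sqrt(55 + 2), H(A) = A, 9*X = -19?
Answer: 134624/9 + 4*sqrt(57) ≈ 14988.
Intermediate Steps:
X = -19/9 (X = (1/9)*(-19) = -19/9 ≈ -2.1111)
D = -2
f(L, l) = -19*L/9 (f(L, l) = L*(-19/9) = -19*L/9)
M = sqrt(57) ≈ 7.5498
R(v, o) = 4 + 4*o (R(v, o) = 4 + 2*(o + o) = 4 + 2*(2*o) = 4 + 4*o)
(R(-91, M) + 14950) + f(D, H(1)) = ((4 + 4*sqrt(57)) + 14950) - 19/9*(-2) = (14954 + 4*sqrt(57)) + 38/9 = 134624/9 + 4*sqrt(57)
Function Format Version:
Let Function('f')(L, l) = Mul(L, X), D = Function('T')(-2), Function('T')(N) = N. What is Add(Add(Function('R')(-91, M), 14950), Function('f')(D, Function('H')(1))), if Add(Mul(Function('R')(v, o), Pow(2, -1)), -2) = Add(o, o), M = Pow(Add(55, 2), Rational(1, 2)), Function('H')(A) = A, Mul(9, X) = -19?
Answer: Add(Rational(134624, 9), Mul(4, Pow(57, Rational(1, 2)))) ≈ 14988.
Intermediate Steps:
X = Rational(-19, 9) (X = Mul(Rational(1, 9), -19) = Rational(-19, 9) ≈ -2.1111)
D = -2
Function('f')(L, l) = Mul(Rational(-19, 9), L) (Function('f')(L, l) = Mul(L, Rational(-19, 9)) = Mul(Rational(-19, 9), L))
M = Pow(57, Rational(1, 2)) ≈ 7.5498
Function('R')(v, o) = Add(4, Mul(4, o)) (Function('R')(v, o) = Add(4, Mul(2, Add(o, o))) = Add(4, Mul(2, Mul(2, o))) = Add(4, Mul(4, o)))
Add(Add(Function('R')(-91, M), 14950), Function('f')(D, Function('H')(1))) = Add(Add(Add(4, Mul(4, Pow(57, Rational(1, 2)))), 14950), Mul(Rational(-19, 9), -2)) = Add(Add(14954, Mul(4, Pow(57, Rational(1, 2)))), Rational(38, 9)) = Add(Rational(134624, 9), Mul(4, Pow(57, Rational(1, 2))))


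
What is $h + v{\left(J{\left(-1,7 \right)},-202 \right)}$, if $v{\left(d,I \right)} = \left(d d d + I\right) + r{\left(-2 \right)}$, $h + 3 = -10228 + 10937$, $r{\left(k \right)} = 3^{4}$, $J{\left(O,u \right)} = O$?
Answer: $584$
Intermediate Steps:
$r{\left(k \right)} = 81$
$h = 706$ ($h = -3 + \left(-10228 + 10937\right) = -3 + 709 = 706$)
$v{\left(d,I \right)} = 81 + I + d^{3}$ ($v{\left(d,I \right)} = \left(d d d + I\right) + 81 = \left(d^{2} d + I\right) + 81 = \left(d^{3} + I\right) + 81 = \left(I + d^{3}\right) + 81 = 81 + I + d^{3}$)
$h + v{\left(J{\left(-1,7 \right)},-202 \right)} = 706 + \left(81 - 202 + \left(-1\right)^{3}\right) = 706 - 122 = 584$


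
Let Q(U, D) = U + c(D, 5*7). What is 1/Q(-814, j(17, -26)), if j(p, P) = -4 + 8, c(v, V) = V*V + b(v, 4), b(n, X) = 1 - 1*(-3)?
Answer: 1/415 ≈ 0.0024096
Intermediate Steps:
b(n, X) = 4 (b(n, X) = 1 + 3 = 4)
c(v, V) = 4 + V² (c(v, V) = V*V + 4 = V² + 4 = 4 + V²)
j(p, P) = 4
Q(U, D) = 1229 + U (Q(U, D) = U + (4 + (5*7)²) = U + (4 + 35²) = U + (4 + 1225) = U + 1229 = 1229 + U)
1/Q(-814, j(17, -26)) = 1/(1229 - 814) = 1/415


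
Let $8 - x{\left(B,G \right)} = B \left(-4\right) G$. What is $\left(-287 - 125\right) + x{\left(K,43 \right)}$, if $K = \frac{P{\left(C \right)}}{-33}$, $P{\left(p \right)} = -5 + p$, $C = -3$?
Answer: $- \frac{11956}{33} \approx -362.3$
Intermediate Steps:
$K = \frac{8}{33}$ ($K = \frac{-5 - 3}{-33} = \left(-8\right) \left(- \frac{1}{33}\right) = \frac{8}{33} \approx 0.24242$)
$x{\left(B,G \right)} = 8 + 4 B G$ ($x{\left(B,G \right)} = 8 - B \left(-4\right) G = 8 - - 4 B G = 8 + 4 B G$)
$\left(-287 - 125\right) + x{\left(K,43 \right)} = \left(-287 - 125\right) + \left(8 + 4 \cdot \frac{8}{33} \cdot 43\right) = -412 + \left(8 + \frac{1376}{33}\right) = -412 + \frac{1640}{33} = - \frac{11956}{33}$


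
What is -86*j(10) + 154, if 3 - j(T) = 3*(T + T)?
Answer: 5056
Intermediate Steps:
j(T) = 3 - 6*T (j(T) = 3 - 3*(T + T) = 3 - 3*2*T = 3 - 6*T)
-86*j(10) + 154 = -86*(3 - 6*10) + 154 = -86*(3 - 60) + 154 = -86*(-57) + 154 = 4902 + 154 = 5056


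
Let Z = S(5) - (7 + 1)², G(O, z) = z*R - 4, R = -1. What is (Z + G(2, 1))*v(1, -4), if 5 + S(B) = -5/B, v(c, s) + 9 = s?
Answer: 975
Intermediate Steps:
v(c, s) = -9 + s
G(O, z) = -4 - z (G(O, z) = z*(-1) - 4 = -z - 4 = -4 - z)
S(B) = -5 - 5/B
Z = -70 (Z = (-5 - 5/5) - (7 + 1)² = (-5 - 5*⅕) - 1*8² = (-5 - 1) - 1*64 = -6 - 64 = -70)
(Z + G(2, 1))*v(1, -4) = (-70 + (-4 - 1*1))*(-9 - 4) = (-70 + (-4 - 1))*(-13) = (-70 - 5)*(-13) = -75*(-13) = 975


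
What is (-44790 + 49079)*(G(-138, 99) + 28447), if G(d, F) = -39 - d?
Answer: 122433794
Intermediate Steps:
(-44790 + 49079)*(G(-138, 99) + 28447) = (-44790 + 49079)*((-39 - 1*(-138)) + 28447) = 4289*((-39 + 138) + 28447) = 4289*(99 + 28447) = 4289*28546 = 122433794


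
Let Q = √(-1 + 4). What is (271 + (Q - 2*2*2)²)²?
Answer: 115012 - 10816*√3 ≈ 96278.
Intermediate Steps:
Q = √3 ≈ 1.7320
(271 + (Q - 2*2*2)²)² = (271 + (√3 - 2*2*2)²)² = (271 + (√3 - 4*2)²)² = (271 + (√3 - 8)²)² = (271 + (-8 + √3)²)²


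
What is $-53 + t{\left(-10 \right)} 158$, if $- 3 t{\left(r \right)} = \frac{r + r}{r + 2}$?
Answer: $- \frac{554}{3} \approx -184.67$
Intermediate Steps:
$t{\left(r \right)} = - \frac{2 r}{3 \left(2 + r\right)}$ ($t{\left(r \right)} = - \frac{\left(r + r\right) \frac{1}{r + 2}}{3} = - \frac{2 r \frac{1}{2 + r}}{3} = - \frac{2 r}{3 \left(2 + r\right)}$)
$-53 + t{\left(-10 \right)} 158 = -53 + \left(-2\right) \left(-10\right) \frac{1}{6 + 3 \left(-10\right)} 158 = -53 + \left(-2\right) \left(-10\right) \frac{1}{6 - 30} \cdot 158 = -53 + \left(-2\right) \left(-10\right) \frac{1}{-24} \cdot 158 = -53 + \left(-2\right) \left(-10\right) \left(- \frac{1}{24}\right) 158 = -53 - \frac{395}{3} = - \frac{554}{3}$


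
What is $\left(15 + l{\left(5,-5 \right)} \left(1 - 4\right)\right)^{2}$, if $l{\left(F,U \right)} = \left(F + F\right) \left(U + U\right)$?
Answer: $99225$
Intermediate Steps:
$l{\left(F,U \right)} = 4 F U$ ($l{\left(F,U \right)} = 2 F 2 U = 4 F U$)
$\left(15 + l{\left(5,-5 \right)} \left(1 - 4\right)\right)^{2} = \left(15 + 4 \cdot 5 \left(-5\right) \left(1 - 4\right)\right)^{2} = \left(15 - -300\right)^{2} = \left(15 + 300\right)^{2} = 315^{2} = 99225$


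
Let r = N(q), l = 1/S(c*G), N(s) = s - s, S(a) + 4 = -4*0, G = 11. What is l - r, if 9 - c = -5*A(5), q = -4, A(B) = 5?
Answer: -¼ ≈ -0.25000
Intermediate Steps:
c = 34 (c = 9 - (-5)*5 = 9 - 1*(-25) = 9 + 25 = 34)
S(a) = -4 (S(a) = -4 - 4*0 = -4 + 0 = -4)
N(s) = 0
l = -¼ (l = 1/(-4) = -¼ ≈ -0.25000)
r = 0
l - r = -¼ - 1*0 = -¼ + 0 = -¼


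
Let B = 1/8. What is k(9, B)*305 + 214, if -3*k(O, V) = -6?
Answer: 824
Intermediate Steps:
B = ⅛ (B = (⅛)*1 = ⅛ ≈ 0.12500)
k(O, V) = 2 (k(O, V) = -⅓*(-6) = 2)
k(9, B)*305 + 214 = 2*305 + 214 = 610 + 214 = 824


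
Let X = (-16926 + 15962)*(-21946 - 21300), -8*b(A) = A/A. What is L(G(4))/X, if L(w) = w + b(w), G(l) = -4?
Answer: -33/333513152 ≈ -9.8947e-8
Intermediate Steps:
b(A) = -1/8 (b(A) = -A/(8*A) = -1/8*1 = -1/8)
L(w) = -1/8 + w (L(w) = w - 1/8 = -1/8 + w)
X = 41689144 (X = -964*(-43246) = 41689144)
L(G(4))/X = (-1/8 - 4)/41689144 = -33/8*1/41689144 = -33/333513152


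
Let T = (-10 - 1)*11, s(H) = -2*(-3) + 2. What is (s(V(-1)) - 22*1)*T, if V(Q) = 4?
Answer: 1694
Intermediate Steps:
s(H) = 8 (s(H) = 6 + 2 = 8)
T = -121 (T = -11*11 = -121)
(s(V(-1)) - 22*1)*T = (8 - 22*1)*(-121) = (8 - 22)*(-121) = -14*(-121) = 1694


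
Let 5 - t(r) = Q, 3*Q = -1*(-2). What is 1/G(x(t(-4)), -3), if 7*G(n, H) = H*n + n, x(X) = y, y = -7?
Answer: ½ ≈ 0.50000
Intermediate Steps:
Q = ⅔ (Q = (-1*(-2))/3 = (⅓)*2 = ⅔ ≈ 0.66667)
t(r) = 13/3 (t(r) = 5 - 1*⅔ = 5 - ⅔ = 13/3)
x(X) = -7
G(n, H) = n/7 + H*n/7 (G(n, H) = (H*n + n)/7 = (n + H*n)/7 = n/7 + H*n/7)
1/G(x(t(-4)), -3) = 1/((⅐)*(-7)*(1 - 3)) = 1/((⅐)*(-7)*(-2)) = 1/2 = ½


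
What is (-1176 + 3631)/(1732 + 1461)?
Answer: 2455/3193 ≈ 0.76887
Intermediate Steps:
(-1176 + 3631)/(1732 + 1461) = 2455/3193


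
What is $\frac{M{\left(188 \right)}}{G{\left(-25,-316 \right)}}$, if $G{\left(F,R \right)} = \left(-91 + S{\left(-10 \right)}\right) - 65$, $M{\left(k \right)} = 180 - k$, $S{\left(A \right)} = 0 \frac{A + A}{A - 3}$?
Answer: $\frac{2}{39} \approx 0.051282$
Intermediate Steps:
$S{\left(A \right)} = 0$ ($S{\left(A \right)} = 0 \frac{2 A}{-3 + A} = 0$)
$G{\left(F,R \right)} = -156$ ($G{\left(F,R \right)} = \left(-91 + 0\right) - 65 = -91 - 65 = -156$)
$\frac{M{\left(188 \right)}}{G{\left(-25,-316 \right)}} = \frac{180 - 188}{-156} = \left(180 - 188\right) \left(- \frac{1}{156}\right) = \left(-8\right) \left(- \frac{1}{156}\right) = \frac{2}{39}$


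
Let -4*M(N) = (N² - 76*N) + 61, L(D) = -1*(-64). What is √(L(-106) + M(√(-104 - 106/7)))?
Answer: √(15393 + 532*I*√5838)/14 ≈ 12.254 + 8.4625*I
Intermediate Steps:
L(D) = 64
M(N) = -61/4 + 19*N - N²/4 (M(N) = -((N² - 76*N) + 61)/4 = -(61 + N² - 76*N)/4 = -61/4 + 19*N - N²/4)
√(L(-106) + M(√(-104 - 106/7))) = √(64 + (-61/4 + 19*√(-104 - 106/7) - (√(-104 - 106/7))²/4)) = √(64 + (-61/4 + 19*√(-834/7) - (√(-834/7))²/4)) = √(64 + (-61/4 + 19*(I*√5838/7) - (I*√5838/7)²/4)) = √(64 + (-61/4 + 19*I*√5838/7 - ¼*(-834/7))) = √(64 + (-61/4 + 19*I*√5838/7 + 417/14)) = √(64 + (407/28 + 19*I*√5838/7)) = √(2199/28 + 19*I*√5838/7)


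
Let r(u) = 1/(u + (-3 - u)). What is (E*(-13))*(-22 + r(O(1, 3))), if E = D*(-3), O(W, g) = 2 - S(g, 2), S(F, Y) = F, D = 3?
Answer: -2613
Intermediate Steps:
O(W, g) = 2 - g
E = -9 (E = 3*(-3) = -9)
r(u) = -⅓ (r(u) = 1/(-3) = -⅓)
(E*(-13))*(-22 + r(O(1, 3))) = (-9*(-13))*(-22 - ⅓) = 117*(-67/3) = -2613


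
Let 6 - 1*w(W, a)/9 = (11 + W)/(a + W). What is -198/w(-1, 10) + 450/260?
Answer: -36/13 ≈ -2.7692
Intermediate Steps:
w(W, a) = 54 - 9*(11 + W)/(W + a) (w(W, a) = 54 - 9*(11 + W)/(a + W) = 54 - 9*(11 + W)/(W + a))
-198/w(-1, 10) + 450/260 = -198*(-1 + 10)/(9*(-11 + 5*(-1) + 6*10)) + 450/260 = -198/(-11 - 5 + 60) + 450*(1/260) = -198/(9*(1/9)*44) + 45/26 = -198/44 + 45/26 = -198*1/44 + 45/26 = -9/2 + 45/26 = -36/13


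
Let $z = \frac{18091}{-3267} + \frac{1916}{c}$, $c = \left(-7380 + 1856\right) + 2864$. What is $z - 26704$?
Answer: $- \frac{58029504128}{2172555} \approx -26710.0$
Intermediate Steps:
$c = -2660$ ($c = -5524 + 2864 = -2660$)
$z = - \frac{13595408}{2172555}$ ($z = \frac{18091}{-3267} + \frac{1916}{-2660} = 18091 \left(- \frac{1}{3267}\right) + 1916 \left(- \frac{1}{2660}\right) = - \frac{18091}{3267} - \frac{479}{665} = - \frac{13595408}{2172555} \approx -6.2578$)
$z - 26704 = - \frac{13595408}{2172555} - 26704 = - \frac{58029504128}{2172555}$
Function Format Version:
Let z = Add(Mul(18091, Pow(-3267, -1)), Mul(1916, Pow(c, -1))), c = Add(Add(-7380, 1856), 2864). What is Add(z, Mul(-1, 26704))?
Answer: Rational(-58029504128, 2172555) ≈ -26710.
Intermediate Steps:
c = -2660 (c = Add(-5524, 2864) = -2660)
z = Rational(-13595408, 2172555) (z = Add(Mul(18091, Pow(-3267, -1)), Mul(1916, Pow(-2660, -1))) = Add(Mul(18091, Rational(-1, 3267)), Mul(1916, Rational(-1, 2660))) = Add(Rational(-18091, 3267), Rational(-479, 665)) = Rational(-13595408, 2172555) ≈ -6.2578)
Add(z, Mul(-1, 26704)) = Add(Rational(-13595408, 2172555), Mul(-1, 26704)) = Add(Rational(-13595408, 2172555), -26704) = Rational(-58029504128, 2172555)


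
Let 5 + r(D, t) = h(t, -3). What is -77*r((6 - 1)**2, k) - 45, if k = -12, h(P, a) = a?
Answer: 571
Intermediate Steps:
r(D, t) = -8 (r(D, t) = -5 - 3 = -8)
-77*r((6 - 1)**2, k) - 45 = -77*(-8) - 45 = 616 - 45 = 571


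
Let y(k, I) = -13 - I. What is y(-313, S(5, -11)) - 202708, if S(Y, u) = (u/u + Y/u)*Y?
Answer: -2229961/11 ≈ -2.0272e+5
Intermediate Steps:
S(Y, u) = Y*(1 + Y/u) (S(Y, u) = (1 + Y/u)*Y = Y*(1 + Y/u))
y(-313, S(5, -11)) - 202708 = (-13 - 5*(5 - 11)/(-11)) - 202708 = (-13 - 5*(-1)*(-6)/11) - 202708 = (-13 - 1*30/11) - 202708 = (-13 - 30/11) - 202708 = -173/11 - 202708 = -2229961/11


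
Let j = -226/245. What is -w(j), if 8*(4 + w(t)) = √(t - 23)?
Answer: 4 - I*√29305/280 ≈ 4.0 - 0.61138*I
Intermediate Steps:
j = -226/245 (j = -226*1/245 = -226/245 ≈ -0.92245)
w(t) = -4 + √(-23 + t)/8 (w(t) = -4 + √(t - 23)/8 = -4 + √(-23 + t)/8)
-w(j) = -(-4 + √(-23 - 226/245)/8) = -(-4 + √(-5861/245)/8) = -(-4 + (I*√29305/35)/8) = -(-4 + I*√29305/280) = 4 - I*√29305/280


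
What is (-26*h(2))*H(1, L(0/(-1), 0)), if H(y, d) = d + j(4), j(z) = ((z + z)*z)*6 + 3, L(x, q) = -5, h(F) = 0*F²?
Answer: 0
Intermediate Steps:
h(F) = 0
j(z) = 3 + 12*z² (j(z) = ((2*z)*z)*6 + 3 = (2*z²)*6 + 3 = 12*z² + 3 = 3 + 12*z²)
H(y, d) = 195 + d (H(y, d) = d + (3 + 12*4²) = d + (3 + 12*16) = d + (3 + 192) = d + 195 = 195 + d)
(-26*h(2))*H(1, L(0/(-1), 0)) = (-26*0)*(195 - 5) = 0*190 = 0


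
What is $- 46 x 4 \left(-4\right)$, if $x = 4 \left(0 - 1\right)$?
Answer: $-2944$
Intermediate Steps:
$x = -4$ ($x = 4 \left(-1\right) = -4$)
$- 46 x 4 \left(-4\right) = \left(-46\right) \left(-4\right) 4 \left(-4\right) = 184 \left(-16\right) = -2944$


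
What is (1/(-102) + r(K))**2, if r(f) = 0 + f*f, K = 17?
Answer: 868893529/10404 ≈ 83515.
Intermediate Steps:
r(f) = f**2 (r(f) = 0 + f**2 = f**2)
(1/(-102) + r(K))**2 = (1/(-102) + 17**2)**2 = (-1/102 + 289)**2 = (29477/102)**2 = 868893529/10404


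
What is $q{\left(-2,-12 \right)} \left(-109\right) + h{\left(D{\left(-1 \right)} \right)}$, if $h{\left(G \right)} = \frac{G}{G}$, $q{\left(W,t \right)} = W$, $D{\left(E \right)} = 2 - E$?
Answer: $219$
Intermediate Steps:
$h{\left(G \right)} = 1$
$q{\left(-2,-12 \right)} \left(-109\right) + h{\left(D{\left(-1 \right)} \right)} = \left(-2\right) \left(-109\right) + 1 = 218 + 1 = 219$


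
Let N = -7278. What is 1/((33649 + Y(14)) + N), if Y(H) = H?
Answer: 1/26385 ≈ 3.7900e-5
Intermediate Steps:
1/((33649 + Y(14)) + N) = 1/((33649 + 14) - 7278) = 1/(33663 - 7278) = 1/26385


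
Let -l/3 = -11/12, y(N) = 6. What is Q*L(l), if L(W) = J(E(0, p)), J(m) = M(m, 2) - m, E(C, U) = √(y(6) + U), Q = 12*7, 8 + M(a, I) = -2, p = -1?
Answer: -840 - 84*√5 ≈ -1027.8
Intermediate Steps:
l = 11/4 (l = -(-33)/12 = -3*(-11/12) = 11/4 ≈ 2.7500)
M(a, I) = -10 (M(a, I) = -8 - 2 = -10)
Q = 84
E(C, U) = √(6 + U)
J(m) = -10 - m
L(W) = -10 - √5 (L(W) = -10 - √(6 - 1) = -10 - √5)
Q*L(l) = 84*(-10 - √5) = -840 - 84*√5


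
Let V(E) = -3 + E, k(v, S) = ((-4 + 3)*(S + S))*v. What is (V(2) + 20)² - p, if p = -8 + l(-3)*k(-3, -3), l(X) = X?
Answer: 315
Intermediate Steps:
k(v, S) = -2*S*v (k(v, S) = (-2*S)*v = -2*S*v)
p = 46 (p = -8 - (-6)*(-3)*(-3) = -8 - 3*(-18) = -8 + 54 = 46)
(V(2) + 20)² - p = ((-3 + 2) + 20)² - 1*46 = (-1 + 20)² - 46 = 19² - 46 = 361 - 46 = 315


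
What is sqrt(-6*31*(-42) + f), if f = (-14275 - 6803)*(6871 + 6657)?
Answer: 6*I*sqrt(7920427) ≈ 16886.0*I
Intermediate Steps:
f = -285143184 (f = -21078*13528 = -285143184)
sqrt(-6*31*(-42) + f) = sqrt(-6*31*(-42) - 285143184) = sqrt(-186*(-42) - 285143184) = sqrt(7812 - 285143184) = sqrt(-285135372) = 6*I*sqrt(7920427)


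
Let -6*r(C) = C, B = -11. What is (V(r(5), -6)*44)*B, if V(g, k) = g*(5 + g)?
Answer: 15125/9 ≈ 1680.6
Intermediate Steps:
r(C) = -C/6
(V(r(5), -6)*44)*B = (((-1/6*5)*(5 - 1/6*5))*44)*(-11) = (-5*(5 - 5/6)/6*44)*(-11) = (-5/6*25/6*44)*(-11) = -125/36*44*(-11) = -1375/9*(-11) = 15125/9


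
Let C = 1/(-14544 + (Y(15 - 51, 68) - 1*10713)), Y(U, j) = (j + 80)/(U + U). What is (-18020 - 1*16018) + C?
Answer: -15475819212/454663 ≈ -34038.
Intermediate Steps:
Y(U, j) = (80 + j)/(2*U) (Y(U, j) = (80 + j)/((2*U)) = (80 + j)*(1/(2*U)) = (80 + j)/(2*U))
C = -18/454663 (C = 1/(-14544 + ((80 + 68)/(2*(15 - 51)) - 1*10713)) = 1/(-14544 + ((½)*148/(-36) - 10713)) = 1/(-14544 + ((½)*(-1/36)*148 - 10713)) = 1/(-14544 + (-37/18 - 10713)) = 1/(-14544 - 192871/18) = 1/(-454663/18) = -18/454663 ≈ -3.9590e-5)
(-18020 - 1*16018) + C = (-18020 - 1*16018) - 18/454663 = (-18020 - 16018) - 18/454663 = -34038 - 18/454663 = -15475819212/454663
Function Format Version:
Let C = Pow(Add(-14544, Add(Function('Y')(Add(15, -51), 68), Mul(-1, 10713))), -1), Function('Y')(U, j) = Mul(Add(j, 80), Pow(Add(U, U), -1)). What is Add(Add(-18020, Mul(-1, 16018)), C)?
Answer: Rational(-15475819212, 454663) ≈ -34038.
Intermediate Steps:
Function('Y')(U, j) = Mul(Rational(1, 2), Pow(U, -1), Add(80, j)) (Function('Y')(U, j) = Mul(Add(80, j), Pow(Mul(2, U), -1)) = Mul(Add(80, j), Mul(Rational(1, 2), Pow(U, -1))) = Mul(Rational(1, 2), Pow(U, -1), Add(80, j)))
C = Rational(-18, 454663) (C = Pow(Add(-14544, Add(Mul(Rational(1, 2), Pow(Add(15, -51), -1), Add(80, 68)), Mul(-1, 10713))), -1) = Pow(Add(-14544, Add(Mul(Rational(1, 2), Pow(-36, -1), 148), -10713)), -1) = Pow(Add(-14544, Add(Mul(Rational(1, 2), Rational(-1, 36), 148), -10713)), -1) = Pow(Add(-14544, Add(Rational(-37, 18), -10713)), -1) = Pow(Add(-14544, Rational(-192871, 18)), -1) = Pow(Rational(-454663, 18), -1) = Rational(-18, 454663) ≈ -3.9590e-5)
Add(Add(-18020, Mul(-1, 16018)), C) = Add(Add(-18020, Mul(-1, 16018)), Rational(-18, 454663)) = Add(Add(-18020, -16018), Rational(-18, 454663)) = Add(-34038, Rational(-18, 454663)) = Rational(-15475819212, 454663)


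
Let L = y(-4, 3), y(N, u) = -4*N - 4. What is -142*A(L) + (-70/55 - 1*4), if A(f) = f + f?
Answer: -37546/11 ≈ -3413.3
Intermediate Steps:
y(N, u) = -4 - 4*N
L = 12 (L = -4 - 4*(-4) = -4 + 16 = 12)
A(f) = 2*f
-142*A(L) + (-70/55 - 1*4) = -284*12 + (-70/55 - 1*4) = -142*24 + (-70*1/55 - 4) = -3408 + (-14/11 - 4) = -3408 - 58/11 = -37546/11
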